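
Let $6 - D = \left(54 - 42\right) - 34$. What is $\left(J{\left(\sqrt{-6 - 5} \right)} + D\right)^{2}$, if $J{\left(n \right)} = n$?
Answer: $\left(28 + i \sqrt{11}\right)^{2} \approx 773.0 + 185.73 i$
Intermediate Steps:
$D = 28$ ($D = 6 - \left(\left(54 - 42\right) - 34\right) = 6 - \left(12 - 34\right) = 6 - -22 = 6 + 22 = 28$)
$\left(J{\left(\sqrt{-6 - 5} \right)} + D\right)^{2} = \left(\sqrt{-6 - 5} + 28\right)^{2} = \left(\sqrt{-11} + 28\right)^{2} = \left(i \sqrt{11} + 28\right)^{2} = \left(28 + i \sqrt{11}\right)^{2}$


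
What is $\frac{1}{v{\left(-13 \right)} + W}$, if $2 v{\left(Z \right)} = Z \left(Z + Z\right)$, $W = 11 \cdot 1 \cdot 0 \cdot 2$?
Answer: $\frac{1}{169} \approx 0.0059172$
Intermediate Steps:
$W = 0$ ($W = 11 \cdot 0 = 0$)
$v{\left(Z \right)} = Z^{2}$ ($v{\left(Z \right)} = \frac{Z \left(Z + Z\right)}{2} = \frac{Z 2 Z}{2} = \frac{2 Z^{2}}{2} = Z^{2}$)
$\frac{1}{v{\left(-13 \right)} + W} = \frac{1}{\left(-13\right)^{2} + 0} = \frac{1}{169 + 0} = \frac{1}{169}$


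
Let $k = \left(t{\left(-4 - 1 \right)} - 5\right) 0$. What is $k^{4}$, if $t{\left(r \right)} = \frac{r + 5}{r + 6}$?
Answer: $0$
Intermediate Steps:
$t{\left(r \right)} = \frac{5 + r}{6 + r}$
$k = 0$ ($k = \left(\frac{5 - 5}{6 - 5} - 5\right) 0 = \left(1^{-1} \cdot 0 - 5\right) 0 = \left(1 \cdot 0 - 5\right) 0 = \left(0 - 5\right) 0 = \left(-5\right) 0 = 0$)
$k^{4} = 0^{4} = 0$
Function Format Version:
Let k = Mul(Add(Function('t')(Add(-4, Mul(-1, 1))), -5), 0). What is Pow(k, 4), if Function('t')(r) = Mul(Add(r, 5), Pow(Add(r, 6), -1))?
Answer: 0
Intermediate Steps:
Function('t')(r) = Mul(Pow(Add(6, r), -1), Add(5, r)) (Function('t')(r) = Mul(Add(5, r), Pow(Add(6, r), -1)) = Mul(Pow(Add(6, r), -1), Add(5, r)))
k = 0 (k = Mul(Add(Mul(Pow(Add(6, Add(-4, Mul(-1, 1))), -1), Add(5, Add(-4, Mul(-1, 1)))), -5), 0) = Mul(Add(Mul(Pow(Add(6, Add(-4, -1)), -1), Add(5, Add(-4, -1))), -5), 0) = Mul(Add(Mul(Pow(Add(6, -5), -1), Add(5, -5)), -5), 0) = Mul(Add(Mul(Pow(1, -1), 0), -5), 0) = Mul(Add(Mul(1, 0), -5), 0) = Mul(Add(0, -5), 0) = Mul(-5, 0) = 0)
Pow(k, 4) = Pow(0, 4) = 0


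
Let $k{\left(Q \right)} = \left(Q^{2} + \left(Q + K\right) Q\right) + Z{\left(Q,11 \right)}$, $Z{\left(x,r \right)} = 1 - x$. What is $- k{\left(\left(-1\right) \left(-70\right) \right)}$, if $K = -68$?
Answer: $-4971$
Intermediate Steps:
$k{\left(Q \right)} = 1 + Q^{2} - Q + Q \left(-68 + Q\right)$ ($k{\left(Q \right)} = \left(Q^{2} + \left(Q - 68\right) Q\right) - \left(-1 + Q\right) = \left(Q^{2} + \left(-68 + Q\right) Q\right) - \left(-1 + Q\right) = \left(Q^{2} + Q \left(-68 + Q\right)\right) - \left(-1 + Q\right) = 1 + Q^{2} - Q + Q \left(-68 + Q\right)$)
$- k{\left(\left(-1\right) \left(-70\right) \right)} = - (1 - 69 \left(\left(-1\right) \left(-70\right)\right) + 2 \left(\left(-1\right) \left(-70\right)\right)^{2}) = - (1 - 4830 + 2 \cdot 70^{2}) = - (1 - 4830 + 2 \cdot 4900) = - (1 - 4830 + 9800) = \left(-1\right) 4971 = -4971$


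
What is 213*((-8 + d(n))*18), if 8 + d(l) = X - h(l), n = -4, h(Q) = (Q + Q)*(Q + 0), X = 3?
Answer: -172530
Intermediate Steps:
h(Q) = 2*Q² (h(Q) = (2*Q)*Q = 2*Q²)
d(l) = -5 - 2*l² (d(l) = -8 + (3 - 2*l²) = -5 - 2*l²)
213*((-8 + d(n))*18) = 213*((-8 + (-5 - 2*(-4)²))*18) = 213*((-8 + (-5 - 2*16))*18) = 213*((-8 + (-5 - 32))*18) = 213*((-8 - 37)*18) = 213*(-45*18) = 213*(-810) = -172530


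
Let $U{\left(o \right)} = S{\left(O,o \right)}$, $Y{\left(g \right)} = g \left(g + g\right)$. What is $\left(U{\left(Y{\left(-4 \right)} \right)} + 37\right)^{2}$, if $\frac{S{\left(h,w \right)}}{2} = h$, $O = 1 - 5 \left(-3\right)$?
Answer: $4761$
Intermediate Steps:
$O = 16$ ($O = 1 - -15 = 1 + 15 = 16$)
$S{\left(h,w \right)} = 2 h$
$Y{\left(g \right)} = 2 g^{2}$ ($Y{\left(g \right)} = g 2 g = 2 g^{2}$)
$U{\left(o \right)} = 32$ ($U{\left(o \right)} = 2 \cdot 16 = 32$)
$\left(U{\left(Y{\left(-4 \right)} \right)} + 37\right)^{2} = \left(32 + 37\right)^{2} = 69^{2} = 4761$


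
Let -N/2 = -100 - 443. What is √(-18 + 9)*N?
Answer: 3258*I ≈ 3258.0*I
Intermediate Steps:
N = 1086 (N = -2*(-100 - 443) = -2*(-543) = 1086)
√(-18 + 9)*N = √(-18 + 9)*1086 = √(-9)*1086 = (3*I)*1086 = 3258*I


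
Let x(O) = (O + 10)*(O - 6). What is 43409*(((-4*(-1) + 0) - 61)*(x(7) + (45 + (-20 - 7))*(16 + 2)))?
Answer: -843740733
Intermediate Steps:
x(O) = (-6 + O)*(10 + O) (x(O) = (10 + O)*(-6 + O) = (-6 + O)*(10 + O))
43409*(((-4*(-1) + 0) - 61)*(x(7) + (45 + (-20 - 7))*(16 + 2))) = 43409*(((-4*(-1) + 0) - 61)*((-60 + 7² + 4*7) + (45 + (-20 - 7))*(16 + 2))) = 43409*(((4 + 0) - 61)*((-60 + 49 + 28) + (45 - 27)*18)) = 43409*((4 - 61)*(17 + 18*18)) = 43409*(-57*(17 + 324)) = 43409*(-57*341) = 43409*(-19437) = -843740733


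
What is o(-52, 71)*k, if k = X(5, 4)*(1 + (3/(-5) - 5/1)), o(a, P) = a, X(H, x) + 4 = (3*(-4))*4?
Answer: -62192/5 ≈ -12438.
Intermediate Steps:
X(H, x) = -52 (X(H, x) = -4 + (3*(-4))*4 = -4 - 12*4 = -4 - 48 = -52)
k = 1196/5 (k = -52*(1 + (3/(-5) - 5/1)) = -52*(1 + (3*(-⅕) - 5*1)) = -52*(1 + (-⅗ - 5)) = -52*(1 - 28/5) = -52*(-23/5) = 1196/5 ≈ 239.20)
o(-52, 71)*k = -52*1196/5 = -62192/5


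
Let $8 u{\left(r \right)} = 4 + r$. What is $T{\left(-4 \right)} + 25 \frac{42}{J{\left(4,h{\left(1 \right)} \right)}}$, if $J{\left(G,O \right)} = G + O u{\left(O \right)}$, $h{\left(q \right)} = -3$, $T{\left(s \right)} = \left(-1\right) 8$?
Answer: $\frac{8168}{29} \approx 281.66$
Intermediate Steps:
$T{\left(s \right)} = -8$
$u{\left(r \right)} = \frac{1}{2} + \frac{r}{8}$ ($u{\left(r \right)} = \frac{4 + r}{8} = \frac{1}{2} + \frac{r}{8}$)
$J{\left(G,O \right)} = G + O \left(\frac{1}{2} + \frac{O}{8}\right)$
$T{\left(-4 \right)} + 25 \frac{42}{J{\left(4,h{\left(1 \right)} \right)}} = -8 + 25 \frac{42}{4 + \frac{1}{8} \left(-3\right) \left(4 - 3\right)} = -8 + 25 \frac{42}{4 + \frac{1}{8} \left(-3\right) 1} = -8 + 25 \frac{42}{4 - \frac{3}{8}} = -8 + 25 \frac{42}{\frac{29}{8}} = -8 + 25 \cdot 42 \cdot \frac{8}{29} = -8 + 25 \cdot \frac{336}{29} = -8 + \frac{8400}{29} = \frac{8168}{29}$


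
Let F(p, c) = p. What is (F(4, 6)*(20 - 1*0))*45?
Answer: 3600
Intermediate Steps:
(F(4, 6)*(20 - 1*0))*45 = (4*(20 - 1*0))*45 = (4*(20 + 0))*45 = (4*20)*45 = 80*45 = 3600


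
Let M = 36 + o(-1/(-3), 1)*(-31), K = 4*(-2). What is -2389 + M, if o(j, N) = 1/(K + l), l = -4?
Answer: -28205/12 ≈ -2350.4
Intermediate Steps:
K = -8
o(j, N) = -1/12 (o(j, N) = 1/(-8 - 4) = 1/(-12) = -1/12)
M = 463/12 (M = 36 - 1/12*(-31) = 36 + 31/12 = 463/12 ≈ 38.583)
-2389 + M = -2389 + 463/12 = -28205/12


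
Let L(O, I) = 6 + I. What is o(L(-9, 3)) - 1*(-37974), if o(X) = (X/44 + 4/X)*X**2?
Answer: 1673169/44 ≈ 38027.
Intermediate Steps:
o(X) = X**2*(4/X + X/44) (o(X) = (X*(1/44) + 4/X)*X**2 = (X/44 + 4/X)*X**2 = (4/X + X/44)*X**2 = X**2*(4/X + X/44))
o(L(-9, 3)) - 1*(-37974) = (6 + 3)*(176 + (6 + 3)**2)/44 - 1*(-37974) = (1/44)*9*(176 + 9**2) + 37974 = (1/44)*9*(176 + 81) + 37974 = (1/44)*9*257 + 37974 = 2313/44 + 37974 = 1673169/44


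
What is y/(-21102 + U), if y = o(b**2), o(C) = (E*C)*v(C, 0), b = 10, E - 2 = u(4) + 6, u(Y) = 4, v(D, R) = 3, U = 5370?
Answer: -100/437 ≈ -0.22883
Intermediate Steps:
E = 12 (E = 2 + (4 + 6) = 2 + 10 = 12)
o(C) = 36*C (o(C) = (12*C)*3 = 36*C)
y = 3600 (y = 36*10**2 = 36*100 = 3600)
y/(-21102 + U) = 3600/(-21102 + 5370) = 3600/(-15732) = 3600*(-1/15732) = -100/437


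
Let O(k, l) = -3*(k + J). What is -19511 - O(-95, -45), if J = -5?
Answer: -19811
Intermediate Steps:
O(k, l) = 15 - 3*k (O(k, l) = -3*(k - 5) = -3*(-5 + k) = 15 - 3*k)
-19511 - O(-95, -45) = -19511 - (15 - 3*(-95)) = -19511 - (15 + 285) = -19511 - 1*300 = -19511 - 300 = -19811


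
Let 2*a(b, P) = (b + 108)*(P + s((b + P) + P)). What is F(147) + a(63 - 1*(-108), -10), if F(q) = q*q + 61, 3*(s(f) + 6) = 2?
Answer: 19531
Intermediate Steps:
s(f) = -16/3 (s(f) = -6 + (1/3)*2 = -6 + 2/3 = -16/3)
F(q) = 61 + q**2 (F(q) = q**2 + 61 = 61 + q**2)
a(b, P) = (108 + b)*(-16/3 + P)/2 (a(b, P) = ((b + 108)*(P - 16/3))/2 = ((108 + b)*(-16/3 + P))/2 = (108 + b)*(-16/3 + P)/2)
F(147) + a(63 - 1*(-108), -10) = (61 + 147**2) + (-288 + 54*(-10) - 8*(63 - 1*(-108))/3 + (1/2)*(-10)*(63 - 1*(-108))) = (61 + 21609) + (-288 - 540 - 8*(63 + 108)/3 + (1/2)*(-10)*(63 + 108)) = 21670 + (-288 - 540 - 8/3*171 + (1/2)*(-10)*171) = 21670 + (-288 - 540 - 456 - 855) = 21670 - 2139 = 19531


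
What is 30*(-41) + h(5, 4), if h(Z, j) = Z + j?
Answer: -1221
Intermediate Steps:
30*(-41) + h(5, 4) = 30*(-41) + (5 + 4) = -1230 + 9 = -1221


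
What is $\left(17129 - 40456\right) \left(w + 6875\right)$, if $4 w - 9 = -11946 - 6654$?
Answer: $- \frac{207820243}{4} \approx -5.1955 \cdot 10^{7}$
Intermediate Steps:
$w = - \frac{18591}{4}$ ($w = \frac{9}{4} + \frac{-11946 - 6654}{4} = \frac{9}{4} + \frac{1}{4} \left(-18600\right) = \frac{9}{4} - 4650 = - \frac{18591}{4} \approx -4647.8$)
$\left(17129 - 40456\right) \left(w + 6875\right) = \left(17129 - 40456\right) \left(- \frac{18591}{4} + 6875\right) = \left(-23327\right) \frac{8909}{4} = - \frac{207820243}{4}$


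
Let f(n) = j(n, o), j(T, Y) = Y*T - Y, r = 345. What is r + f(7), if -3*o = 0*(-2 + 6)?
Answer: 345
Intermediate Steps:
o = 0 (o = -0*(-2 + 6) = -0*4 = -1/3*0 = 0)
j(T, Y) = -Y + T*Y (j(T, Y) = T*Y - Y = -Y + T*Y)
f(n) = 0 (f(n) = 0*(-1 + n) = 0)
r + f(7) = 345 + 0 = 345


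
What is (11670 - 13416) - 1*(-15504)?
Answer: 13758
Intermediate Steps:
(11670 - 13416) - 1*(-15504) = -1746 + 15504 = 13758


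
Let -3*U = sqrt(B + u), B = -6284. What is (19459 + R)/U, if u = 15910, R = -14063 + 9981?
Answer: -46131*sqrt(9626)/9626 ≈ -470.19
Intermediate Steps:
R = -4082
U = -sqrt(9626)/3 (U = -sqrt(-6284 + 15910)/3 = -sqrt(9626)/3 ≈ -32.704)
(19459 + R)/U = (19459 - 4082)/((-sqrt(9626)/3)) = 15377*(-3*sqrt(9626)/9626) = -46131*sqrt(9626)/9626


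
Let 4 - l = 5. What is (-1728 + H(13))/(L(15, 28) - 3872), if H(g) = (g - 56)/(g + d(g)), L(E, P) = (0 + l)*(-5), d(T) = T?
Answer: 44971/100542 ≈ 0.44729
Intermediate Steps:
l = -1 (l = 4 - 1*5 = 4 - 5 = -1)
L(E, P) = 5 (L(E, P) = (0 - 1)*(-5) = -1*(-5) = 5)
H(g) = (-56 + g)/(2*g) (H(g) = (g - 56)/(g + g) = (-56 + g)/((2*g)) = (-56 + g)*(1/(2*g)) = (-56 + g)/(2*g))
(-1728 + H(13))/(L(15, 28) - 3872) = (-1728 + (½)*(-56 + 13)/13)/(5 - 3872) = (-1728 + (½)*(1/13)*(-43))/(-3867) = (-1728 - 43/26)*(-1/3867) = -44971/26*(-1/3867) = 44971/100542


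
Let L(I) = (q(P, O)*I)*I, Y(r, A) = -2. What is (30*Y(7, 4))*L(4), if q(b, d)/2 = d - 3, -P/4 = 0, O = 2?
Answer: 1920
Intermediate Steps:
P = 0 (P = -4*0 = 0)
q(b, d) = -6 + 2*d (q(b, d) = 2*(d - 3) = 2*(-3 + d) = -6 + 2*d)
L(I) = -2*I² (L(I) = ((-6 + 2*2)*I)*I = ((-6 + 4)*I)*I = (-2*I)*I = -2*I²)
(30*Y(7, 4))*L(4) = (30*(-2))*(-2*4²) = -(-120)*16 = -60*(-32) = 1920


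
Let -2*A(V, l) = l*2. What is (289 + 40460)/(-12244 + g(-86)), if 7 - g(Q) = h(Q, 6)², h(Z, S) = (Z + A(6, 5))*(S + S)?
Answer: -13583/401567 ≈ -0.033825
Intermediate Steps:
A(V, l) = -l (A(V, l) = -l*2/2 = -l)
h(Z, S) = 2*S*(-5 + Z) (h(Z, S) = (Z - 1*5)*(S + S) = (Z - 5)*(2*S) = (-5 + Z)*(2*S) = 2*S*(-5 + Z))
g(Q) = 7 - (-60 + 12*Q)² (g(Q) = 7 - (2*6*(-5 + Q))² = 7 - (-60 + 12*Q)²)
(289 + 40460)/(-12244 + g(-86)) = (289 + 40460)/(-12244 + (7 - 144*(-5 - 86)²)) = 40749/(-12244 + (7 - 144*(-91)²)) = 40749/(-12244 + (7 - 144*8281)) = 40749/(-12244 + (7 - 1192464)) = 40749/(-12244 - 1192457) = 40749/(-1204701) = 40749*(-1/1204701) = -13583/401567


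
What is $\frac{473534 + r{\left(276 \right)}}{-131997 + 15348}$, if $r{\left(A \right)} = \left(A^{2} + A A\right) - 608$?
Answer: $- \frac{208426}{38883} \approx -5.3603$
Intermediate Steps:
$r{\left(A \right)} = -608 + 2 A^{2}$ ($r{\left(A \right)} = \left(A^{2} + A^{2}\right) - 608 = 2 A^{2} - 608 = -608 + 2 A^{2}$)
$\frac{473534 + r{\left(276 \right)}}{-131997 + 15348} = \frac{473534 - \left(608 - 2 \cdot 276^{2}\right)}{-131997 + 15348} = \frac{473534 + \left(-608 + 2 \cdot 76176\right)}{-116649} = \left(473534 + \left(-608 + 152352\right)\right) \left(- \frac{1}{116649}\right) = \left(473534 + 151744\right) \left(- \frac{1}{116649}\right) = 625278 \left(- \frac{1}{116649}\right) = - \frac{208426}{38883}$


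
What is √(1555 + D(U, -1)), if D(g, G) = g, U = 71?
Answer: √1626 ≈ 40.324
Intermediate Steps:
√(1555 + D(U, -1)) = √(1555 + 71) = √1626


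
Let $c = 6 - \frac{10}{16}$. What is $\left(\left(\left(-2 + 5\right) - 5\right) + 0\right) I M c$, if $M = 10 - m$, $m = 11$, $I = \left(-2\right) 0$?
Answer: $0$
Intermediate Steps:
$I = 0$
$c = \frac{43}{8}$ ($c = 6 - 10 \cdot \frac{1}{16} = 6 - \frac{5}{8} = \frac{43}{8} \approx 5.375$)
$M = -1$ ($M = 10 - 11 = -1$)
$\left(\left(\left(-2 + 5\right) - 5\right) + 0\right) I M c = \left(\left(\left(-2 + 5\right) - 5\right) + 0\right) 0 \left(-1\right) \frac{43}{8} = \left(\left(3 - 5\right) + 0\right) 0 \left(-1\right) \frac{43}{8} = \left(-2 + 0\right) 0 \left(-1\right) \frac{43}{8} = \left(-2\right) 0 \left(-1\right) \frac{43}{8} = 0 \left(-1\right) \frac{43}{8} = 0 \cdot \frac{43}{8} = 0$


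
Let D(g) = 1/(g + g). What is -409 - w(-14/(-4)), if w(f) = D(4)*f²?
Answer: -13137/32 ≈ -410.53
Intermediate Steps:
D(g) = 1/(2*g)
w(f) = f²/8 (w(f) = ((½)/4)*f² = ((½)*(¼))*f² = f²/8)
-409 - w(-14/(-4)) = -409 - (-14/(-4))²/8 = -409 - (-14*(-¼))²/8 = -409 - (7/2)²/8 = -409 - 49/(8*4) = -409 - 1*49/32 = -409 - 49/32 = -13137/32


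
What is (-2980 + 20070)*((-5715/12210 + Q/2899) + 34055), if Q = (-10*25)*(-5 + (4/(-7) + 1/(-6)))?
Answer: 14420662345054145/24777753 ≈ 5.8200e+8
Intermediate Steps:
Q = 30125/21 (Q = -250*(-5 + (4*(-1/7) + 1*(-1/6))) = -250*(-5 + (-4/7 - 1/6)) = -250*(-5 - 31/42) = -250*(-241/42) = 30125/21 ≈ 1434.5)
(-2980 + 20070)*((-5715/12210 + Q/2899) + 34055) = (-2980 + 20070)*((-5715/12210 + (30125/21)/2899) + 34055) = 17090*((-5715*1/12210 + (30125/21)*(1/2899)) + 34055) = 17090*((-381/814 + 30125/60879) + 34055) = 17090*(1326851/49555506 + 34055) = 17090*(1687614083681/49555506) = 14420662345054145/24777753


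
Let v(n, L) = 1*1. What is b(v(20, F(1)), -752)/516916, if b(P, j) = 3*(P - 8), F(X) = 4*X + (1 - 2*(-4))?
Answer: -21/516916 ≈ -4.0626e-5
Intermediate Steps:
F(X) = 9 + 4*X (F(X) = 4*X + (1 + 8) = 4*X + 9 = 9 + 4*X)
v(n, L) = 1
b(P, j) = -24 + 3*P (b(P, j) = 3*(-8 + P) = -24 + 3*P)
b(v(20, F(1)), -752)/516916 = (-24 + 3*1)/516916 = (-24 + 3)*(1/516916) = -21*1/516916 = -21/516916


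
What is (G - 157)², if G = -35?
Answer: 36864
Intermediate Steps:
(G - 157)² = (-35 - 157)² = (-192)² = 36864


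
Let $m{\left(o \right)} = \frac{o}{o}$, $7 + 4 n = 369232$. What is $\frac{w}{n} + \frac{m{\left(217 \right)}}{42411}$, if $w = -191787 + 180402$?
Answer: $- \frac{14303909}{115994085} \approx -0.12332$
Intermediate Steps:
$n = \frac{369225}{4}$ ($n = - \frac{7}{4} + \frac{1}{4} \cdot 369232 = - \frac{7}{4} + 92308 = \frac{369225}{4} \approx 92306.0$)
$w = -11385$
$m{\left(o \right)} = 1$
$\frac{w}{n} + \frac{m{\left(217 \right)}}{42411} = - \frac{11385}{\frac{369225}{4}} + 1 \cdot \frac{1}{42411} = \left(-11385\right) \frac{4}{369225} + 1 \cdot \frac{1}{42411} = - \frac{1012}{8205} + \frac{1}{42411} = - \frac{14303909}{115994085}$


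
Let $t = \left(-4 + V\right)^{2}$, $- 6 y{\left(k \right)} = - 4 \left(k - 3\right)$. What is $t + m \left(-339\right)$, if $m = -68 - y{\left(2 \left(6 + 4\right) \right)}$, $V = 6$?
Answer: $26898$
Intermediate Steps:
$y{\left(k \right)} = -2 + \frac{2 k}{3}$ ($y{\left(k \right)} = - \frac{\left(-4\right) \left(k - 3\right)}{6} = - \frac{\left(-4\right) \left(-3 + k\right)}{6} = - \frac{12 - 4 k}{6} = -2 + \frac{2 k}{3}$)
$t = 4$ ($t = \left(-4 + 6\right)^{2} = 2^{2} = 4$)
$m = - \frac{238}{3}$ ($m = -68 - \left(-2 + \frac{2 \cdot 2 \left(6 + 4\right)}{3}\right) = -68 - \left(-2 + \frac{2 \cdot 2 \cdot 10}{3}\right) = -68 - \left(-2 + \frac{2}{3} \cdot 20\right) = -68 - \left(-2 + \frac{40}{3}\right) = -68 - \frac{34}{3} = - \frac{238}{3} \approx -79.333$)
$t + m \left(-339\right) = 4 - -26894 = 4 + 26894 = 26898$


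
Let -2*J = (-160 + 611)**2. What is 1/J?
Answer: -2/203401 ≈ -9.8328e-6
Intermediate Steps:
J = -203401/2 (J = -(-160 + 611)**2/2 = -1/2*451**2 = -1/2*203401 = -203401/2 ≈ -1.0170e+5)
1/J = 1/(-203401/2) = -2/203401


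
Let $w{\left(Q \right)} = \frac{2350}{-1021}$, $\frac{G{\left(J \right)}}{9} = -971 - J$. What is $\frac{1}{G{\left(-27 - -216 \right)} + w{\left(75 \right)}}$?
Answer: $- \frac{1021}{10661590} \approx -9.5764 \cdot 10^{-5}$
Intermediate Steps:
$G{\left(J \right)} = -8739 - 9 J$ ($G{\left(J \right)} = 9 \left(-971 - J\right) = -8739 - 9 J$)
$w{\left(Q \right)} = - \frac{2350}{1021}$ ($w{\left(Q \right)} = 2350 \left(- \frac{1}{1021}\right) = - \frac{2350}{1021}$)
$\frac{1}{G{\left(-27 - -216 \right)} + w{\left(75 \right)}} = \frac{1}{\left(-8739 - 9 \left(-27 - -216\right)\right) - \frac{2350}{1021}} = \frac{1}{\left(-8739 - 9 \left(-27 + 216\right)\right) - \frac{2350}{1021}} = \frac{1}{\left(-8739 - 1701\right) - \frac{2350}{1021}} = \frac{1}{-10440 - \frac{2350}{1021}} = \frac{1}{- \frac{10661590}{1021}} = - \frac{1021}{10661590}$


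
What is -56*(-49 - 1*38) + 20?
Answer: 4892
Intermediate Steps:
-56*(-49 - 1*38) + 20 = -56*(-49 - 38) + 20 = -56*(-87) + 20 = 4872 + 20 = 4892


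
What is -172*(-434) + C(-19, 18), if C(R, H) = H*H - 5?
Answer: 74967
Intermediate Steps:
C(R, H) = -5 + H² (C(R, H) = H² - 5 = -5 + H²)
-172*(-434) + C(-19, 18) = -172*(-434) + (-5 + 18²) = 74648 + (-5 + 324) = 74648 + 319 = 74967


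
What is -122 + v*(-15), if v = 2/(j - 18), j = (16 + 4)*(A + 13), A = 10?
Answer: -26977/221 ≈ -122.07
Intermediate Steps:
j = 460 (j = (16 + 4)*(10 + 13) = 20*23 = 460)
v = 1/221 (v = 2/(460 - 18) = 2/442 = 2*(1/442) = 1/221 ≈ 0.0045249)
-122 + v*(-15) = -122 + (1/221)*(-15) = -122 - 15/221 = -26977/221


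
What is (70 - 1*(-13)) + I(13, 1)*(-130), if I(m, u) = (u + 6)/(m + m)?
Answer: 48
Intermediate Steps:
I(m, u) = (6 + u)/(2*m) (I(m, u) = (6 + u)/((2*m)) = (6 + u)*(1/(2*m)) = (6 + u)/(2*m))
(70 - 1*(-13)) + I(13, 1)*(-130) = (70 - 1*(-13)) + ((½)*(6 + 1)/13)*(-130) = (70 + 13) + ((½)*(1/13)*7)*(-130) = 83 + (7/26)*(-130) = 83 - 35 = 48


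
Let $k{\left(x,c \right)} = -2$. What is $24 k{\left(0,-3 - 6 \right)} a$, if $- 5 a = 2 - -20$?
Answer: $\frac{1056}{5} \approx 211.2$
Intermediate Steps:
$a = - \frac{22}{5}$ ($a = - \frac{2 - -20}{5} = - \frac{2 + 20}{5} = \left(- \frac{1}{5}\right) 22 = - \frac{22}{5} \approx -4.4$)
$24 k{\left(0,-3 - 6 \right)} a = 24 \left(-2\right) \left(- \frac{22}{5}\right) = \left(-48\right) \left(- \frac{22}{5}\right) = \frac{1056}{5}$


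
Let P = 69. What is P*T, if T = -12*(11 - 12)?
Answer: 828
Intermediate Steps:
T = 12 (T = -12*(-1) = 12)
P*T = 69*12 = 828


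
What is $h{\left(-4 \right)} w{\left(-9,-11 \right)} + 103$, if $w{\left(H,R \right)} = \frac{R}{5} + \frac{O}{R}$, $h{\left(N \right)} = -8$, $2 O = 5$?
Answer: $\frac{6733}{55} \approx 122.42$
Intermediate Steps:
$O = \frac{5}{2}$ ($O = \frac{1}{2} \cdot 5 = \frac{5}{2} \approx 2.5$)
$w{\left(H,R \right)} = \frac{R}{5} + \frac{5}{2 R}$
$h{\left(-4 \right)} w{\left(-9,-11 \right)} + 103 = - 8 \left(\frac{1}{5} \left(-11\right) + \frac{5}{2 \left(-11\right)}\right) + 103 = - 8 \left(- \frac{11}{5} + \frac{5}{2} \left(- \frac{1}{11}\right)\right) + 103 = - 8 \left(- \frac{11}{5} - \frac{5}{22}\right) + 103 = \left(-8\right) \left(- \frac{267}{110}\right) + 103 = \frac{1068}{55} + 103 = \frac{6733}{55}$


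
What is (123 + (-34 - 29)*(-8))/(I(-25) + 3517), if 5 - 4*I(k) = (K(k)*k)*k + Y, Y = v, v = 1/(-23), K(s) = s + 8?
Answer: 57684/568055 ≈ 0.10155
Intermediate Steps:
K(s) = 8 + s
v = -1/23 ≈ -0.043478
Y = -1/23 ≈ -0.043478
I(k) = 29/23 - k**2*(8 + k)/4 (I(k) = 5/4 - (((8 + k)*k)*k - 1/23)/4 = 5/4 - ((k*(8 + k))*k - 1/23)/4 = 5/4 - (k**2*(8 + k) - 1/23)/4 = 5/4 - (-1/23 + k**2*(8 + k))/4 = 5/4 + (1/92 - k**2*(8 + k)/4) = 29/23 - k**2*(8 + k)/4)
(123 + (-34 - 29)*(-8))/(I(-25) + 3517) = (123 + (-34 - 29)*(-8))/((29/23 - 1/4*(-25)**2*(8 - 25)) + 3517) = (123 - 63*(-8))/((29/23 - 1/4*625*(-17)) + 3517) = (123 + 504)/((29/23 + 10625/4) + 3517) = 627/(244491/92 + 3517) = 627/(568055/92) = 627*(92/568055) = 57684/568055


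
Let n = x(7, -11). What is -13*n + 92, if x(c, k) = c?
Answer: 1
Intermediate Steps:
n = 7
-13*n + 92 = -13*7 + 92 = -91 + 92 = 1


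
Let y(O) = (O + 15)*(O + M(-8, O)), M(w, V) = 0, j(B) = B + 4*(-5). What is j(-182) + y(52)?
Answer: 3282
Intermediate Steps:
j(B) = -20 + B (j(B) = B - 20 = -20 + B)
y(O) = O*(15 + O) (y(O) = (O + 15)*(O + 0) = (15 + O)*O = O*(15 + O))
j(-182) + y(52) = (-20 - 182) + 52*(15 + 52) = -202 + 52*67 = -202 + 3484 = 3282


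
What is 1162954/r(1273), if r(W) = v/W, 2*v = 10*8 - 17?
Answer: 2960880884/63 ≈ 4.6998e+7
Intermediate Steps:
v = 63/2 (v = (10*8 - 17)/2 = (80 - 17)/2 = (½)*63 = 63/2 ≈ 31.500)
r(W) = 63/(2*W)
1162954/r(1273) = 1162954/(((63/2)/1273)) = 1162954/(((63/2)*(1/1273))) = 1162954/(63/2546) = 1162954*(2546/63) = 2960880884/63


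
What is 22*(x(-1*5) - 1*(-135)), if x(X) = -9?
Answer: 2772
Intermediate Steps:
22*(x(-1*5) - 1*(-135)) = 22*(-9 - 1*(-135)) = 22*(-9 + 135) = 22*126 = 2772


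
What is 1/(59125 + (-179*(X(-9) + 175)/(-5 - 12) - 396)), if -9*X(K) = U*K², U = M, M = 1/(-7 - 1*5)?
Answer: 68/4119409 ≈ 1.6507e-5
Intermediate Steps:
M = -1/12 (M = 1/(-7 - 5) = 1/(-12) = -1/12 ≈ -0.083333)
U = -1/12 ≈ -0.083333
X(K) = K²/108 (X(K) = -(-1)*K²/108 = K²/108)
1/(59125 + (-179*(X(-9) + 175)/(-5 - 12) - 396)) = 1/(59125 + (-179*((1/108)*(-9)² + 175)/(-5 - 12) - 396)) = 1/(59125 + (-179*((1/108)*81 + 175)/(-17) - 396)) = 1/(59125 + (-179*(¾ + 175)*(-1)/17 - 396)) = 1/(59125 + (-125837*(-1)/(4*17) - 396)) = 1/(59125 + (-179*(-703/68) - 396)) = 1/(59125 + (125837/68 - 396)) = 1/(59125 + 98909/68) = 1/(4119409/68) = 68/4119409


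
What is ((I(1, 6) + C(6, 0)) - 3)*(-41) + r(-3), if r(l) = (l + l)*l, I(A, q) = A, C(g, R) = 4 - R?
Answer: -64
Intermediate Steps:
r(l) = 2*l² (r(l) = (2*l)*l = 2*l²)
((I(1, 6) + C(6, 0)) - 3)*(-41) + r(-3) = ((1 + (4 - 1*0)) - 3)*(-41) + 2*(-3)² = ((1 + (4 + 0)) - 3)*(-41) + 2*9 = ((1 + 4) - 3)*(-41) + 18 = (5 - 3)*(-41) + 18 = 2*(-41) + 18 = -82 + 18 = -64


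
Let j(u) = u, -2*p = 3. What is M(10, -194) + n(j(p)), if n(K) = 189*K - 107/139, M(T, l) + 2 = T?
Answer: -76803/278 ≈ -276.27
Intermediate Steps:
M(T, l) = -2 + T
p = -3/2 (p = -½*3 = -3/2 ≈ -1.5000)
n(K) = -107/139 + 189*K (n(K) = 189*K - 107*1/139 = 189*K - 107/139 = -107/139 + 189*K)
M(10, -194) + n(j(p)) = (-2 + 10) + (-107/139 + 189*(-3/2)) = 8 + (-107/139 - 567/2) = 8 - 79027/278 = -76803/278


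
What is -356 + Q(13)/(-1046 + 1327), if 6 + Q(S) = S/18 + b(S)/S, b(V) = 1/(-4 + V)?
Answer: -2601073/7306 ≈ -356.02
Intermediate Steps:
Q(S) = -6 + S/18 + 1/(S*(-4 + S)) (Q(S) = -6 + (S/18 + 1/((-4 + S)*S)) = -6 + (S*(1/18) + 1/(S*(-4 + S))) = -6 + (S/18 + 1/(S*(-4 + S))) = -6 + S/18 + 1/(S*(-4 + S)))
-356 + Q(13)/(-1046 + 1327) = -356 + ((1/18)*(18 + 13*(-108 + 13)*(-4 + 13))/(13*(-4 + 13)))/(-1046 + 1327) = -356 + ((1/18)*(1/13)*(18 + 13*(-95)*9)/9)/281 = -356 + ((1/18)*(1/13)*(⅑)*(18 - 11115))*(1/281) = -356 + ((1/18)*(1/13)*(⅑)*(-11097))*(1/281) = -356 - 137/26*1/281 = -356 - 137/7306 = -2601073/7306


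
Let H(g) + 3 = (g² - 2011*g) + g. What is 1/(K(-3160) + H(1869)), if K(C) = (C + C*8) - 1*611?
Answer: -1/292583 ≈ -3.4178e-6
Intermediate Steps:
H(g) = -3 + g² - 2010*g (H(g) = -3 + ((g² - 2011*g) + g) = -3 + (g² - 2010*g) = -3 + g² - 2010*g)
K(C) = -611 + 9*C (K(C) = (C + 8*C) - 611 = 9*C - 611 = -611 + 9*C)
1/(K(-3160) + H(1869)) = 1/((-611 + 9*(-3160)) + (-3 + 1869² - 2010*1869)) = 1/((-611 - 28440) + (-3 + 3493161 - 3756690)) = 1/(-29051 - 263532) = 1/(-292583) = -1/292583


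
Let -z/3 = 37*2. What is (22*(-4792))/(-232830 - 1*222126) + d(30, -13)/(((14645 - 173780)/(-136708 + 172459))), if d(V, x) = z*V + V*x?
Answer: 1911432615634/1206657051 ≈ 1584.1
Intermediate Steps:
z = -222 (z = -111*2 = -3*74 = -222)
d(V, x) = -222*V + V*x
(22*(-4792))/(-232830 - 1*222126) + d(30, -13)/(((14645 - 173780)/(-136708 + 172459))) = (22*(-4792))/(-232830 - 1*222126) + (30*(-222 - 13))/(((14645 - 173780)/(-136708 + 172459))) = -105424/(-232830 - 222126) + (30*(-235))/((-159135/35751)) = -105424/(-454956) - 7050/((-159135*1/35751)) = -105424*(-1/454956) - 7050/(-53045/11917) = 26356/113739 - 7050*(-11917/53045) = 26356/113739 + 16802970/10609 = 1911432615634/1206657051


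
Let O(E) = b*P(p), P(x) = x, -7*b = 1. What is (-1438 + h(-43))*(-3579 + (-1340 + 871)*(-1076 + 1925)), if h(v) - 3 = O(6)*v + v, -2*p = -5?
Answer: 4113419760/7 ≈ 5.8763e+8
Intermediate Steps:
p = 5/2 (p = -½*(-5) = 5/2 ≈ 2.5000)
b = -⅐ (b = -⅐*1 = -⅐ ≈ -0.14286)
O(E) = -5/14 (O(E) = -⅐*5/2 = -5/14)
h(v) = 3 + 9*v/14 (h(v) = 3 + (-5*v/14 + v) = 3 + 9*v/14)
(-1438 + h(-43))*(-3579 + (-1340 + 871)*(-1076 + 1925)) = (-1438 + (3 + (9/14)*(-43)))*(-3579 + (-1340 + 871)*(-1076 + 1925)) = (-1438 + (3 - 387/14))*(-3579 - 469*849) = (-1438 - 345/14)*(-3579 - 398181) = -20477/14*(-401760) = 4113419760/7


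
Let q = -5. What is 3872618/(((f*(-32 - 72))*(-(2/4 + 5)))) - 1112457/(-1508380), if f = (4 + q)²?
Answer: 1460503966061/215698340 ≈ 6771.0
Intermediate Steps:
f = 1 (f = (4 - 5)² = (-1)² = 1)
3872618/(((f*(-32 - 72))*(-(2/4 + 5)))) - 1112457/(-1508380) = 3872618/(((1*(-32 - 72))*(-(2/4 + 5)))) - 1112457/(-1508380) = 3872618/(((1*(-104))*(-(2*(¼) + 5)))) - 1112457*(-1/1508380) = 3872618/((-(-104)*(½ + 5))) + 1112457/1508380 = 3872618/((-(-104)*11/2)) + 1112457/1508380 = 3872618/((-104*(-11/2))) + 1112457/1508380 = 3872618/572 + 1112457/1508380 = 3872618*(1/572) + 1112457/1508380 = 1936309/286 + 1112457/1508380 = 1460503966061/215698340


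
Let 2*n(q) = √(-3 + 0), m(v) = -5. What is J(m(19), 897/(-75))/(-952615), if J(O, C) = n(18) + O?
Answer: 1/190523 - I*√3/1905230 ≈ 5.2487e-6 - 9.091e-7*I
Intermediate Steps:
n(q) = I*√3/2 (n(q) = √(-3 + 0)/2 = √(-3)/2 = (I*√3)/2 = I*√3/2)
J(O, C) = O + I*√3/2 (J(O, C) = I*√3/2 + O = O + I*√3/2)
J(m(19), 897/(-75))/(-952615) = (-5 + I*√3/2)/(-952615) = (-5 + I*√3/2)*(-1/952615) = 1/190523 - I*√3/1905230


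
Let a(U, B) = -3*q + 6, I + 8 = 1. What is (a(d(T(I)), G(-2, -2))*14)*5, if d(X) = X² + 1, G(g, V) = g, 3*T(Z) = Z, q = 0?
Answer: 420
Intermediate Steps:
I = -7 (I = -8 + 1 = -7)
T(Z) = Z/3
d(X) = 1 + X²
a(U, B) = 6 (a(U, B) = -3*0 + 6 = 0 + 6 = 6)
(a(d(T(I)), G(-2, -2))*14)*5 = (6*14)*5 = 84*5 = 420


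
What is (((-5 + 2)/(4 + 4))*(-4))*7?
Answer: 21/2 ≈ 10.500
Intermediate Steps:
(((-5 + 2)/(4 + 4))*(-4))*7 = (-3/8*(-4))*7 = (-3*⅛*(-4))*7 = -3/8*(-4)*7 = (3/2)*7 = 21/2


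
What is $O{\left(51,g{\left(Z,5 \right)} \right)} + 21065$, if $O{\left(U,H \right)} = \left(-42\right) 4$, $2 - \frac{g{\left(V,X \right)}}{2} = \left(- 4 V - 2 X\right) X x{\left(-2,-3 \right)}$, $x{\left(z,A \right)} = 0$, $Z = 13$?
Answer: $20897$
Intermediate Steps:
$g{\left(V,X \right)} = 4$ ($g{\left(V,X \right)} = 4 - 2 \left(- 4 V - 2 X\right) X 0 = 4 - 2 X \left(- 4 V - 2 X\right) 0 = 4 - 0 = 4 + 0 = 4$)
$O{\left(U,H \right)} = -168$
$O{\left(51,g{\left(Z,5 \right)} \right)} + 21065 = -168 + 21065 = 20897$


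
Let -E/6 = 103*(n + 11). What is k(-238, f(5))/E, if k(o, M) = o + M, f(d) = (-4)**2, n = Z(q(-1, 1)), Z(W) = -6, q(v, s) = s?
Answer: 37/515 ≈ 0.071845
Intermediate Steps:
n = -6
f(d) = 16
k(o, M) = M + o
E = -3090 (E = -618*(-6 + 11) = -618*5 = -6*515 = -3090)
k(-238, f(5))/E = (16 - 238)/(-3090) = -222*(-1/3090) = 37/515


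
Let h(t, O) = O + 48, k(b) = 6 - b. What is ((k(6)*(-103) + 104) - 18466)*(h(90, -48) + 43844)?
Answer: -805063528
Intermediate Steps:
h(t, O) = 48 + O
((k(6)*(-103) + 104) - 18466)*(h(90, -48) + 43844) = (((6 - 1*6)*(-103) + 104) - 18466)*((48 - 48) + 43844) = (((6 - 6)*(-103) + 104) - 18466)*(0 + 43844) = ((0*(-103) + 104) - 18466)*43844 = ((0 + 104) - 18466)*43844 = (104 - 18466)*43844 = -18362*43844 = -805063528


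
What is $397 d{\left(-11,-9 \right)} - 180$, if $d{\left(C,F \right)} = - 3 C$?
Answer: $12921$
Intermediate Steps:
$397 d{\left(-11,-9 \right)} - 180 = 397 \left(\left(-3\right) \left(-11\right)\right) - 180 = 397 \cdot 33 - 180 = 13101 - 180 = 12921$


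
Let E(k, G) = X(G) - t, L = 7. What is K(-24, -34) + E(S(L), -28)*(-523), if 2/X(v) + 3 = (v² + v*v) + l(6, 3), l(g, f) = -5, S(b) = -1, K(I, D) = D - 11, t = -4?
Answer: -1667383/780 ≈ -2137.7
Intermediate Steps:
K(I, D) = -11 + D
X(v) = 2/(-8 + 2*v²) (X(v) = 2/(-3 + ((v² + v*v) - 5)) = 2/(-3 + ((v² + v²) - 5)) = 2/(-3 + (2*v² - 5)) = 2/(-3 + (-5 + 2*v²)) = 2/(-8 + 2*v²))
E(k, G) = 4 + 1/(-4 + G²) (E(k, G) = 1/(-4 + G²) - 1*(-4) = 1/(-4 + G²) + 4 = 4 + 1/(-4 + G²))
K(-24, -34) + E(S(L), -28)*(-523) = (-11 - 34) + ((-15 + 4*(-28)²)/(-4 + (-28)²))*(-523) = -45 + ((-15 + 4*784)/(-4 + 784))*(-523) = -45 + ((-15 + 3136)/780)*(-523) = -45 + ((1/780)*3121)*(-523) = -45 + (3121/780)*(-523) = -45 - 1632283/780 = -1667383/780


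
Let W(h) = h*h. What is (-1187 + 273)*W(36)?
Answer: -1184544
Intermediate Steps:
W(h) = h²
(-1187 + 273)*W(36) = (-1187 + 273)*36² = -914*1296 = -1184544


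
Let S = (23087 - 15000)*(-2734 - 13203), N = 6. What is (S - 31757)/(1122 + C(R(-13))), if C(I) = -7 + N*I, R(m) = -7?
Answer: -128914276/1073 ≈ -1.2014e+5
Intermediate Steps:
C(I) = -7 + 6*I
S = -128882519 (S = 8087*(-15937) = -128882519)
(S - 31757)/(1122 + C(R(-13))) = (-128882519 - 31757)/(1122 + (-7 + 6*(-7))) = -128914276/(1122 + (-7 - 42)) = -128914276/(1122 - 49) = -128914276/1073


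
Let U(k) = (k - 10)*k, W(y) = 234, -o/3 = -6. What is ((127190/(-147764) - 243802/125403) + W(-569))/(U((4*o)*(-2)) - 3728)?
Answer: 2142028137215/170921170979808 ≈ 0.012532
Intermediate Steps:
o = 18 (o = -3*(-6) = 18)
U(k) = k*(-10 + k) (U(k) = (-10 + k)*k = k*(-10 + k))
((127190/(-147764) - 243802/125403) + W(-569))/(U((4*o)*(-2)) - 3728) = ((127190/(-147764) - 243802/125403) + 234)/(((4*18)*(-2))*(-10 + (4*18)*(-2)) - 3728) = ((127190*(-1/147764) - 243802*1/125403) + 234)/((72*(-2))*(-10 + 72*(-2)) - 3728) = ((-63595/73882 - 243802/125403) + 234)/(-144*(-10 - 144) - 3728) = (-25987583149/9265024446 + 234)/(-144*(-154) - 3728) = 2142028137215/(9265024446*(22176 - 3728)) = (2142028137215/9265024446)/18448 = (2142028137215/9265024446)*(1/18448) = 2142028137215/170921170979808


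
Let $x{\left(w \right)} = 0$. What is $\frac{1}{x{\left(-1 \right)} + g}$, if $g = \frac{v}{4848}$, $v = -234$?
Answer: $- \frac{808}{39} \approx -20.718$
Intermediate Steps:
$g = - \frac{39}{808}$ ($g = - \frac{234}{4848} = \left(-234\right) \frac{1}{4848} = - \frac{39}{808} \approx -0.048267$)
$\frac{1}{x{\left(-1 \right)} + g} = \frac{1}{0 - \frac{39}{808}} = \frac{1}{- \frac{39}{808}} = - \frac{808}{39}$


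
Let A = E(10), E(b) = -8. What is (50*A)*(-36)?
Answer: 14400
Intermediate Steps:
A = -8
(50*A)*(-36) = (50*(-8))*(-36) = -400*(-36) = 14400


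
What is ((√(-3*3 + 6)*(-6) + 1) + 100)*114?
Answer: 11514 - 684*I*√3 ≈ 11514.0 - 1184.7*I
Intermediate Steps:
((√(-3*3 + 6)*(-6) + 1) + 100)*114 = ((√(-9 + 6)*(-6) + 1) + 100)*114 = ((√(-3)*(-6) + 1) + 100)*114 = (((I*√3)*(-6) + 1) + 100)*114 = ((-6*I*√3 + 1) + 100)*114 = ((1 - 6*I*√3) + 100)*114 = (101 - 6*I*√3)*114 = 11514 - 684*I*√3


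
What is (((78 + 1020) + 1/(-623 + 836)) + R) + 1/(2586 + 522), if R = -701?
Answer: 29202101/73556 ≈ 397.00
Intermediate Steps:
(((78 + 1020) + 1/(-623 + 836)) + R) + 1/(2586 + 522) = (((78 + 1020) + 1/(-623 + 836)) - 701) + 1/(2586 + 522) = ((1098 + 1/213) - 701) + 1/3108 = (233875/213 - 701) + 1/3108 = 84562/213 + 1/3108 = 29202101/73556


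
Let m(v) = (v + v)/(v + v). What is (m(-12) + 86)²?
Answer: 7569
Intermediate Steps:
m(v) = 1 (m(v) = (2*v)/((2*v)) = (2*v)*(1/(2*v)) = 1)
(m(-12) + 86)² = (1 + 86)² = 87² = 7569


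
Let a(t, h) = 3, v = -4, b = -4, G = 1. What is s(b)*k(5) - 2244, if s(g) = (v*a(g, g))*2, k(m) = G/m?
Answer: -11244/5 ≈ -2248.8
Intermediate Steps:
k(m) = 1/m
s(g) = -24 (s(g) = -4*3*2 = -12*2 = -24)
s(b)*k(5) - 2244 = -24/5 - 2244 = -11244/5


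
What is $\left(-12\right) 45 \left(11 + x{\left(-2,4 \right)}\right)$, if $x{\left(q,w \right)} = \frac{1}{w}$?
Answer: $-6075$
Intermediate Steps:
$\left(-12\right) 45 \left(11 + x{\left(-2,4 \right)}\right) = \left(-12\right) 45 \left(11 + \frac{1}{4}\right) = - 540 \left(11 + \frac{1}{4}\right) = \left(-540\right) \frac{45}{4} = -6075$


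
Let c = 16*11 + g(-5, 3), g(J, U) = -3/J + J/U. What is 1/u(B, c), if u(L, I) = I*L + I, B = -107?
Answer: -15/278144 ≈ -5.3929e-5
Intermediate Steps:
c = 2624/15 (c = 16*11 + (-3/(-5) - 5/3) = 176 + (-3*(-⅕) - 5*⅓) = 176 + (⅗ - 5/3) = 176 - 16/15 = 2624/15 ≈ 174.93)
u(L, I) = I + I*L
1/u(B, c) = 1/(2624*(1 - 107)/15) = 1/((2624/15)*(-106)) = 1/(-278144/15) = -15/278144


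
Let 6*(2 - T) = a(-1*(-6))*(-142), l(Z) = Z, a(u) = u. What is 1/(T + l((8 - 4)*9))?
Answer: 1/180 ≈ 0.0055556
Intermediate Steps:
T = 144 (T = 2 - (-1*(-6))*(-142)/6 = 2 - (-142) = 2 - ⅙*(-852) = 2 + 142 = 144)
1/(T + l((8 - 4)*9)) = 1/(144 + (8 - 4)*9) = 1/(144 + 4*9) = 1/(144 + 36) = 1/180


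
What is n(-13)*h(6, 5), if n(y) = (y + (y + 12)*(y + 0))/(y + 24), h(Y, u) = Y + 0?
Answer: 0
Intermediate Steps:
h(Y, u) = Y
n(y) = (y + y*(12 + y))/(24 + y) (n(y) = (y + (12 + y)*y)/(24 + y) = (y + y*(12 + y))/(24 + y))
n(-13)*h(6, 5) = -13*(13 - 13)/(24 - 13)*6 = -13*0/11*6 = -13*1/11*0*6 = 0*6 = 0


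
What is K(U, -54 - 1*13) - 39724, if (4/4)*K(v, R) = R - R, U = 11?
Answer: -39724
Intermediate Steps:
K(v, R) = 0 (K(v, R) = R - R = 0)
K(U, -54 - 1*13) - 39724 = 0 - 39724 = -39724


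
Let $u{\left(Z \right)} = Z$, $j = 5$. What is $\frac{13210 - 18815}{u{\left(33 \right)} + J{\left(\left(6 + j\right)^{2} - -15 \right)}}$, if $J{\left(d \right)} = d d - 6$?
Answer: $- \frac{5605}{18523} \approx -0.3026$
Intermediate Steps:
$J{\left(d \right)} = -6 + d^{2}$ ($J{\left(d \right)} = d^{2} - 6 = -6 + d^{2}$)
$\frac{13210 - 18815}{u{\left(33 \right)} + J{\left(\left(6 + j\right)^{2} - -15 \right)}} = \frac{13210 - 18815}{33 - \left(6 - \left(\left(6 + 5\right)^{2} - -15\right)^{2}\right)} = - \frac{5605}{33 - \left(6 - \left(11^{2} + 15\right)^{2}\right)} = - \frac{5605}{33 - \left(6 - \left(121 + 15\right)^{2}\right)} = - \frac{5605}{33 - \left(6 - 136^{2}\right)} = - \frac{5605}{33 + \left(-6 + 18496\right)} = - \frac{5605}{33 + 18490} = - \frac{5605}{18523}$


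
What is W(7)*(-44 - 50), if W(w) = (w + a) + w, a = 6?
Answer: -1880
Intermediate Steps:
W(w) = 6 + 2*w (W(w) = (w + 6) + w = (6 + w) + w = 6 + 2*w)
W(7)*(-44 - 50) = (6 + 2*7)*(-44 - 50) = (6 + 14)*(-94) = 20*(-94) = -1880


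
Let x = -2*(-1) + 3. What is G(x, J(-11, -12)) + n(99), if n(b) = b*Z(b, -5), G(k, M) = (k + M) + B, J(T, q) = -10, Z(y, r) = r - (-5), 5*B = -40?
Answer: -13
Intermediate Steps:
B = -8 (B = (⅕)*(-40) = -8)
Z(y, r) = 5 + r (Z(y, r) = r - 1*(-5) = r + 5 = 5 + r)
x = 5 (x = 2 + 3 = 5)
G(k, M) = -8 + M + k (G(k, M) = (k + M) - 8 = (M + k) - 8 = -8 + M + k)
n(b) = 0 (n(b) = b*(5 - 5) = b*0 = 0)
G(x, J(-11, -12)) + n(99) = (-8 - 10 + 5) + 0 = -13 + 0 = -13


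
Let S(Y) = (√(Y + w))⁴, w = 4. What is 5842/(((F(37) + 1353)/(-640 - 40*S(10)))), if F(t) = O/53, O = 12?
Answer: -2625628480/71721 ≈ -36609.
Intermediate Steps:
F(t) = 12/53
S(Y) = (4 + Y)² (S(Y) = (√(Y + 4))⁴ = (√(4 + Y))⁴ = (4 + Y)²)
5842/(((F(37) + 1353)/(-640 - 40*S(10)))) = 5842/(((12/53 + 1353)/(-640 - 40*(4 + 10)²))) = 5842/((71721/(53*(-640 - 40*14²)))) = 5842/((71721/(53*(-640 - 40*196)))) = 5842/((71721/(53*(-640 - 7840)))) = 5842/(((71721/53)/(-8480))) = 5842/(((71721/53)*(-1/8480))) = 5842/(-71721/449440) = 5842*(-449440/71721) = -2625628480/71721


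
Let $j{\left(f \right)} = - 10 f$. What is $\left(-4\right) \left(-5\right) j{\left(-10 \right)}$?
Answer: $2000$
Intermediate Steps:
$\left(-4\right) \left(-5\right) j{\left(-10 \right)} = \left(-4\right) \left(-5\right) \left(\left(-10\right) \left(-10\right)\right) = 20 \cdot 100 = 2000$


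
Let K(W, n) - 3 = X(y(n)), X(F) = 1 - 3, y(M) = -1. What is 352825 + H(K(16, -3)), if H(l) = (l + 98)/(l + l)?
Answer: 705749/2 ≈ 3.5287e+5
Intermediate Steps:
X(F) = -2
K(W, n) = 1 (K(W, n) = 3 - 2 = 1)
H(l) = (98 + l)/(2*l) (H(l) = (98 + l)/((2*l)) = (98 + l)*(1/(2*l)) = (98 + l)/(2*l))
352825 + H(K(16, -3)) = 352825 + (½)*(98 + 1)/1 = 352825 + (½)*1*99 = 352825 + 99/2 = 705749/2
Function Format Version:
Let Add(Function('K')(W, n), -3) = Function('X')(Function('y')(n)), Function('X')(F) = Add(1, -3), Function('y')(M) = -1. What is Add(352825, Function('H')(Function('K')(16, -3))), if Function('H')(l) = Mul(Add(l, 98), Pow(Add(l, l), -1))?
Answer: Rational(705749, 2) ≈ 3.5287e+5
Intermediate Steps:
Function('X')(F) = -2
Function('K')(W, n) = 1 (Function('K')(W, n) = Add(3, -2) = 1)
Function('H')(l) = Mul(Rational(1, 2), Pow(l, -1), Add(98, l)) (Function('H')(l) = Mul(Add(98, l), Pow(Mul(2, l), -1)) = Mul(Add(98, l), Mul(Rational(1, 2), Pow(l, -1))) = Mul(Rational(1, 2), Pow(l, -1), Add(98, l)))
Add(352825, Function('H')(Function('K')(16, -3))) = Add(352825, Mul(Rational(1, 2), Pow(1, -1), Add(98, 1))) = Add(352825, Mul(Rational(1, 2), 1, 99)) = Add(352825, Rational(99, 2)) = Rational(705749, 2)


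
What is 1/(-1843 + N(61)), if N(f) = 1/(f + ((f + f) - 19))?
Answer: -164/302251 ≈ -0.00054260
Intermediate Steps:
N(f) = 1/(-19 + 3*f) (N(f) = 1/(f + (2*f - 19)) = 1/(f + (-19 + 2*f)) = 1/(-19 + 3*f))
1/(-1843 + N(61)) = 1/(-1843 + 1/(-19 + 3*61)) = 1/(-1843 + 1/(-19 + 183)) = 1/(-1843 + 1/164) = 1/(-302251/164) = -164/302251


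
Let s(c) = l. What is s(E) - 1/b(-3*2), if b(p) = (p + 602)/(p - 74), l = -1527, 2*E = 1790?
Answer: -227503/149 ≈ -1526.9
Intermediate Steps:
E = 895 (E = (1/2)*1790 = 895)
b(p) = (602 + p)/(-74 + p)
s(c) = -1527
s(E) - 1/b(-3*2) = -1527 - 1/((602 - 3*2)/(-74 - 3*2)) = -1527 - 1/((602 - 6)/(-74 - 6)) = -1527 - 1/(596/(-80)) = -1527 - 1/((-1/80*596)) = -1527 - 1/(-149/20) = -1527 - 1*(-20/149) = -1527 + 20/149 = -227503/149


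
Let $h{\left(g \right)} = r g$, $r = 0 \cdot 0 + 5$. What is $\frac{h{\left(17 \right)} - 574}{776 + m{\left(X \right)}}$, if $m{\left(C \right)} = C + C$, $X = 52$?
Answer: $- \frac{489}{880} \approx -0.55568$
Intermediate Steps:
$m{\left(C \right)} = 2 C$
$r = 5$ ($r = 0 + 5 = 5$)
$h{\left(g \right)} = 5 g$
$\frac{h{\left(17 \right)} - 574}{776 + m{\left(X \right)}} = \frac{5 \cdot 17 - 574}{776 + 2 \cdot 52} = \frac{85 - 574}{776 + 104} = - \frac{489}{880}$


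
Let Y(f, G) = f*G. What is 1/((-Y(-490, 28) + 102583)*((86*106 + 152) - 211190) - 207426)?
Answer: -1/23484341792 ≈ -4.2582e-11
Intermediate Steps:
Y(f, G) = G*f
1/((-Y(-490, 28) + 102583)*((86*106 + 152) - 211190) - 207426) = 1/((-28*(-490) + 102583)*((86*106 + 152) - 211190) - 207426) = 1/((-1*(-13720) + 102583)*((9116 + 152) - 211190) - 207426) = 1/((13720 + 102583)*(9268 - 211190) - 207426) = 1/(116303*(-201922) - 207426) = 1/(-23484134366 - 207426) = 1/(-23484341792) = -1/23484341792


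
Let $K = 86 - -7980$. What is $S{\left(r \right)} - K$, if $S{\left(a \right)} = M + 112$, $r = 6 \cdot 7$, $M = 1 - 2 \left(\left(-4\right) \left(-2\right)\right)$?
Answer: $-7969$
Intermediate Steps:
$K = 8066$ ($K = 86 + 7980 = 8066$)
$M = -15$ ($M = 1 - 16 = -15$)
$r = 42$
$S{\left(a \right)} = 97$ ($S{\left(a \right)} = -15 + 112 = 97$)
$S{\left(r \right)} - K = 97 - 8066 = -7969$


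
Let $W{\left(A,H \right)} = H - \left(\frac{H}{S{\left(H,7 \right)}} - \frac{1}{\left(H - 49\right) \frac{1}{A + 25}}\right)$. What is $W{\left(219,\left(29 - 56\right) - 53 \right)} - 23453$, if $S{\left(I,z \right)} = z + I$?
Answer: $- \frac{221638393}{9417} \approx -23536.0$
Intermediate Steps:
$S{\left(I,z \right)} = I + z$
$W{\left(A,H \right)} = H + \frac{25 + A}{-49 + H} - \frac{H}{7 + H}$ ($W{\left(A,H \right)} = H - \left(\frac{H}{H + 7} - \frac{1}{\left(H - 49\right) \frac{1}{A + 25}}\right) = H - \left(\frac{H}{7 + H} - \frac{1}{\left(-49 + H\right) \frac{1}{25 + A}}\right) = H - \left(\frac{H}{7 + H} - \frac{1}{\frac{1}{25 + A} \left(-49 + H\right)}\right) = H - \left(\frac{H}{7 + H} - \frac{25 + A}{-49 + H}\right) = H + \frac{25 + A}{-49 + H} - \frac{H}{7 + H}$)
$W{\left(219,\left(29 - 56\right) - 53 \right)} - 23453 = \frac{175 + \left(\left(29 - 56\right) - 53\right)^{3} - 269 \left(\left(29 - 56\right) - 53\right) - 43 \left(\left(29 - 56\right) - 53\right)^{2} + 7 \cdot 219 + 219 \left(\left(29 - 56\right) - 53\right)}{-343 + \left(\left(29 - 56\right) - 53\right)^{2} - 42 \left(\left(29 - 56\right) - 53\right)} - 23453 = \frac{175 + \left(-27 - 53\right)^{3} - 269 \left(-27 - 53\right) - 43 \left(-27 - 53\right)^{2} + 1533 + 219 \left(-27 - 53\right)}{-343 + \left(-27 - 53\right)^{2} - 42 \left(-27 - 53\right)} - 23453 = \frac{175 + \left(-80\right)^{3} - -21520 - 43 \left(-80\right)^{2} + 1533 + 219 \left(-80\right)}{-343 + \left(-80\right)^{2} - -3360} - 23453 = \frac{175 - 512000 + 21520 - 275200 + 1533 - 17520}{-343 + 6400 + 3360} - 23453 = \frac{175 - 512000 + 21520 - 275200 + 1533 - 17520}{9417} - 23453 = \frac{1}{9417} \left(-781492\right) - 23453 = - \frac{781492}{9417} - 23453 = - \frac{221638393}{9417}$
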